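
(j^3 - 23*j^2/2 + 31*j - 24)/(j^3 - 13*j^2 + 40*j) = (j^2 - 7*j/2 + 3)/(j*(j - 5))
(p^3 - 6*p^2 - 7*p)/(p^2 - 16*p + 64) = p*(p^2 - 6*p - 7)/(p^2 - 16*p + 64)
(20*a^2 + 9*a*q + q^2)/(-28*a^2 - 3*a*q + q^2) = (5*a + q)/(-7*a + q)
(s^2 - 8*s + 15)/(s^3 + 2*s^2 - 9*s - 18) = (s - 5)/(s^2 + 5*s + 6)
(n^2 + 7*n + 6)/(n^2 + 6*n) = (n + 1)/n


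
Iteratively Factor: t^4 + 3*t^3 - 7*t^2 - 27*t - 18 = (t + 3)*(t^3 - 7*t - 6) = (t - 3)*(t + 3)*(t^2 + 3*t + 2) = (t - 3)*(t + 2)*(t + 3)*(t + 1)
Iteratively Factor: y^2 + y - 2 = (y + 2)*(y - 1)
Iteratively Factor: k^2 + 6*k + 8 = (k + 2)*(k + 4)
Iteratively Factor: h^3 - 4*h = (h + 2)*(h^2 - 2*h) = (h - 2)*(h + 2)*(h)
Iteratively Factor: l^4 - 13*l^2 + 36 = (l + 3)*(l^3 - 3*l^2 - 4*l + 12) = (l - 2)*(l + 3)*(l^2 - l - 6) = (l - 3)*(l - 2)*(l + 3)*(l + 2)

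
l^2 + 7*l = l*(l + 7)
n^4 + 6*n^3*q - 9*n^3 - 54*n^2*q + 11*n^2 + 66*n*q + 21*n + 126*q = (n - 7)*(n - 3)*(n + 1)*(n + 6*q)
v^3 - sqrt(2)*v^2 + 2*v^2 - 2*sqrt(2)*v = v*(v + 2)*(v - sqrt(2))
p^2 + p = p*(p + 1)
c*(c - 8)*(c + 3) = c^3 - 5*c^2 - 24*c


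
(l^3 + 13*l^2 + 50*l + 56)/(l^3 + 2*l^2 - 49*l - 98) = (l + 4)/(l - 7)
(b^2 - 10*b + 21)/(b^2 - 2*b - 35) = (b - 3)/(b + 5)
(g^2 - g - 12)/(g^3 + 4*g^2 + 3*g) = (g - 4)/(g*(g + 1))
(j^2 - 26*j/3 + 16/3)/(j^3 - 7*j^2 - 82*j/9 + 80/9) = 3/(3*j + 5)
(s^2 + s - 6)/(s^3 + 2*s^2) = (s^2 + s - 6)/(s^2*(s + 2))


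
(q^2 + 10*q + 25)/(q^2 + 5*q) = (q + 5)/q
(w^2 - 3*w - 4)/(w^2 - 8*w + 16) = (w + 1)/(w - 4)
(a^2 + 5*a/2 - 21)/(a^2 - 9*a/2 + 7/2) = (a + 6)/(a - 1)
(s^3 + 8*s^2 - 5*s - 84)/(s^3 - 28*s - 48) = (s^2 + 4*s - 21)/(s^2 - 4*s - 12)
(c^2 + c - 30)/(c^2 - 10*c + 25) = (c + 6)/(c - 5)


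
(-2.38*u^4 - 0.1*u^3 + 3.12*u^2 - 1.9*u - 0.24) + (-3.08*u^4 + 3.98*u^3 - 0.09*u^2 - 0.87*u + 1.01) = -5.46*u^4 + 3.88*u^3 + 3.03*u^2 - 2.77*u + 0.77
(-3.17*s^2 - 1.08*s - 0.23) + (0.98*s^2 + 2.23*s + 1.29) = -2.19*s^2 + 1.15*s + 1.06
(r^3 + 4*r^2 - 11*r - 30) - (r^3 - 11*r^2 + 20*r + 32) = 15*r^2 - 31*r - 62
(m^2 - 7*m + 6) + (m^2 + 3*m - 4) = 2*m^2 - 4*m + 2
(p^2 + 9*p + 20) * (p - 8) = p^3 + p^2 - 52*p - 160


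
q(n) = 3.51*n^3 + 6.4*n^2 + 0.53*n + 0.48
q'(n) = 10.53*n^2 + 12.8*n + 0.53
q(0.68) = 4.90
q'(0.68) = 14.10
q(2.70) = 117.65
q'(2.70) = 111.85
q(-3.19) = -50.02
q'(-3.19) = 66.85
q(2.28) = 76.56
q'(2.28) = 84.45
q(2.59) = 105.77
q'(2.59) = 104.32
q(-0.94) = 2.72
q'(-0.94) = -2.20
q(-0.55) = 1.54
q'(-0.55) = -3.32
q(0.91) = 8.91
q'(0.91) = 20.90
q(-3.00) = -38.28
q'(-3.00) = 56.90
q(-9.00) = -2044.68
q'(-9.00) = 738.26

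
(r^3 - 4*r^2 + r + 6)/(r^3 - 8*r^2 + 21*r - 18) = (r + 1)/(r - 3)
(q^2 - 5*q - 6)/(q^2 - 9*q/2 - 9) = 2*(q + 1)/(2*q + 3)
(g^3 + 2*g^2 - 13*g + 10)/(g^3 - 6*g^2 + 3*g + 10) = (g^2 + 4*g - 5)/(g^2 - 4*g - 5)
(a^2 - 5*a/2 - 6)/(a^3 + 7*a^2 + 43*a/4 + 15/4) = 2*(a - 4)/(2*a^2 + 11*a + 5)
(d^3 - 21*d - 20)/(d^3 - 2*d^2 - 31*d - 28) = (d - 5)/(d - 7)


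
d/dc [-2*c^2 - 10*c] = -4*c - 10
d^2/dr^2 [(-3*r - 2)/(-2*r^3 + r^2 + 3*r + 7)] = 2*(-(3*r + 2)*(-6*r^2 + 2*r + 3)^2 + (-18*r^2 + 6*r - (3*r + 2)*(6*r - 1) + 9)*(-2*r^3 + r^2 + 3*r + 7))/(-2*r^3 + r^2 + 3*r + 7)^3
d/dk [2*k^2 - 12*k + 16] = 4*k - 12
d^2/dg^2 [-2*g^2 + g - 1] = -4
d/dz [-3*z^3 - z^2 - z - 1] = -9*z^2 - 2*z - 1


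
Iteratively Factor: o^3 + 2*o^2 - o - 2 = (o + 1)*(o^2 + o - 2) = (o + 1)*(o + 2)*(o - 1)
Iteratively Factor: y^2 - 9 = (y + 3)*(y - 3)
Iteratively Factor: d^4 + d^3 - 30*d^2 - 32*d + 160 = (d + 4)*(d^3 - 3*d^2 - 18*d + 40) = (d - 5)*(d + 4)*(d^2 + 2*d - 8) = (d - 5)*(d + 4)^2*(d - 2)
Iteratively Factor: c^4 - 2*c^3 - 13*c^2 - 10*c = (c + 1)*(c^3 - 3*c^2 - 10*c) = c*(c + 1)*(c^2 - 3*c - 10) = c*(c - 5)*(c + 1)*(c + 2)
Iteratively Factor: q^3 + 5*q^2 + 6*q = (q + 3)*(q^2 + 2*q) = (q + 2)*(q + 3)*(q)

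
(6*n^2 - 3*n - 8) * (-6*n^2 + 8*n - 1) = -36*n^4 + 66*n^3 + 18*n^2 - 61*n + 8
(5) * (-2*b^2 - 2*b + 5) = -10*b^2 - 10*b + 25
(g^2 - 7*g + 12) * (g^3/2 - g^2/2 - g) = g^5/2 - 4*g^4 + 17*g^3/2 + g^2 - 12*g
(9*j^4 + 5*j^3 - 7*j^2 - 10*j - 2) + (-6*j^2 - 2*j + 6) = 9*j^4 + 5*j^3 - 13*j^2 - 12*j + 4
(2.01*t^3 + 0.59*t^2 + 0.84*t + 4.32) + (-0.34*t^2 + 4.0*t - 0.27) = 2.01*t^3 + 0.25*t^2 + 4.84*t + 4.05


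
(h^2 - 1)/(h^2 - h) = (h + 1)/h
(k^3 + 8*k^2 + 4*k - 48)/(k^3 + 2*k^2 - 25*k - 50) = (k^3 + 8*k^2 + 4*k - 48)/(k^3 + 2*k^2 - 25*k - 50)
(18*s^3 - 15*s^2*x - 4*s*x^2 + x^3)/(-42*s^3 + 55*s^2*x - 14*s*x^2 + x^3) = (3*s + x)/(-7*s + x)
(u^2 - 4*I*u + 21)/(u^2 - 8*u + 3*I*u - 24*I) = (u - 7*I)/(u - 8)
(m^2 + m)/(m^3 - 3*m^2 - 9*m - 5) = m/(m^2 - 4*m - 5)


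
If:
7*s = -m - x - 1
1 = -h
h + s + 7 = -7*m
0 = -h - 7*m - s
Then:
No Solution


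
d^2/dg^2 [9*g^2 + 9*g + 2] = 18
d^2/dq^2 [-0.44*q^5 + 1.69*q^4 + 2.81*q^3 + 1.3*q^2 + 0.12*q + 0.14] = -8.8*q^3 + 20.28*q^2 + 16.86*q + 2.6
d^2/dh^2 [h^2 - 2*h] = 2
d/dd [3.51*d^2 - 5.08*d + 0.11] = 7.02*d - 5.08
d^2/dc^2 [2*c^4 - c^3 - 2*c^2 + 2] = 24*c^2 - 6*c - 4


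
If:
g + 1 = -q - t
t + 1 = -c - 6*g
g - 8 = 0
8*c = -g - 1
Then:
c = -9/8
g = 8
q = 311/8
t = -383/8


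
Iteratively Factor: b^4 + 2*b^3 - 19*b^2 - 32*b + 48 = (b - 1)*(b^3 + 3*b^2 - 16*b - 48) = (b - 4)*(b - 1)*(b^2 + 7*b + 12) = (b - 4)*(b - 1)*(b + 4)*(b + 3)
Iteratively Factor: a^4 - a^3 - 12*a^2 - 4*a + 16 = (a + 2)*(a^3 - 3*a^2 - 6*a + 8) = (a - 1)*(a + 2)*(a^2 - 2*a - 8) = (a - 4)*(a - 1)*(a + 2)*(a + 2)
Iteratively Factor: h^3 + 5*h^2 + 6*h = (h + 3)*(h^2 + 2*h) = (h + 2)*(h + 3)*(h)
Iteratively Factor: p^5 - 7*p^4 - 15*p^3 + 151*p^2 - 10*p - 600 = (p - 5)*(p^4 - 2*p^3 - 25*p^2 + 26*p + 120) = (p - 5)*(p + 4)*(p^3 - 6*p^2 - p + 30) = (p - 5)*(p - 3)*(p + 4)*(p^2 - 3*p - 10) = (p - 5)*(p - 3)*(p + 2)*(p + 4)*(p - 5)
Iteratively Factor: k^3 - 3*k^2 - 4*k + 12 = (k + 2)*(k^2 - 5*k + 6) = (k - 3)*(k + 2)*(k - 2)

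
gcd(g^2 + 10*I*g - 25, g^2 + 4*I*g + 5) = g + 5*I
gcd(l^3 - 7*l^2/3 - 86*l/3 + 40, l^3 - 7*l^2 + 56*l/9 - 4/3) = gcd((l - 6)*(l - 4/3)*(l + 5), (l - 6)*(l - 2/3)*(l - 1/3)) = l - 6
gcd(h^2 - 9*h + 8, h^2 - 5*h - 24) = h - 8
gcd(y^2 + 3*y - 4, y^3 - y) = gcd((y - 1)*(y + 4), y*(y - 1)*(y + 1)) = y - 1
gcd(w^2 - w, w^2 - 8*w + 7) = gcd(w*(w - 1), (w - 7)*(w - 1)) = w - 1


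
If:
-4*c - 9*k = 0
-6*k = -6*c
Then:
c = 0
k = 0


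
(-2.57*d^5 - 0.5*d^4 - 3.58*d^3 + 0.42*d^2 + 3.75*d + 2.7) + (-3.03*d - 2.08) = -2.57*d^5 - 0.5*d^4 - 3.58*d^3 + 0.42*d^2 + 0.72*d + 0.62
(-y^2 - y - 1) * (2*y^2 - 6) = -2*y^4 - 2*y^3 + 4*y^2 + 6*y + 6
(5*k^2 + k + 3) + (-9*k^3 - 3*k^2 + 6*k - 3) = -9*k^3 + 2*k^2 + 7*k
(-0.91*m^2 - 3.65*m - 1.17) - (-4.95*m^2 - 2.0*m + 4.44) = 4.04*m^2 - 1.65*m - 5.61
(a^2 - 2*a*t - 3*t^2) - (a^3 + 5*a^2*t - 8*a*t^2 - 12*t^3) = -a^3 - 5*a^2*t + a^2 + 8*a*t^2 - 2*a*t + 12*t^3 - 3*t^2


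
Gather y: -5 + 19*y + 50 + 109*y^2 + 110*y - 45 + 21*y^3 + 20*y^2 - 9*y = 21*y^3 + 129*y^2 + 120*y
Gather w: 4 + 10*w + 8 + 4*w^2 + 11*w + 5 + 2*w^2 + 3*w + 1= 6*w^2 + 24*w + 18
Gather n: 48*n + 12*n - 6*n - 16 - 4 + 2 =54*n - 18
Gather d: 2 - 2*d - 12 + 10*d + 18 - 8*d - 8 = 0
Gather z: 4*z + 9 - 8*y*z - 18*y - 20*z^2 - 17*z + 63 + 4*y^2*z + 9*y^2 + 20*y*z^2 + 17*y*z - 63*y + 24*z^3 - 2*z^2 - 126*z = 9*y^2 - 81*y + 24*z^3 + z^2*(20*y - 22) + z*(4*y^2 + 9*y - 139) + 72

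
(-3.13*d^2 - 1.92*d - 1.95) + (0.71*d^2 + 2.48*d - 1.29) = -2.42*d^2 + 0.56*d - 3.24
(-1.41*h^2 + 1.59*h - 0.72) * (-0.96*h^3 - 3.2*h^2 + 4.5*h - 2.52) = 1.3536*h^5 + 2.9856*h^4 - 10.7418*h^3 + 13.0122*h^2 - 7.2468*h + 1.8144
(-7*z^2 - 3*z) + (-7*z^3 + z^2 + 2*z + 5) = -7*z^3 - 6*z^2 - z + 5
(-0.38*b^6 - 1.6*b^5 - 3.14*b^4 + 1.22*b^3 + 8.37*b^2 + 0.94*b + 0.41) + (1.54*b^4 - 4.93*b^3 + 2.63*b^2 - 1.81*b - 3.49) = -0.38*b^6 - 1.6*b^5 - 1.6*b^4 - 3.71*b^3 + 11.0*b^2 - 0.87*b - 3.08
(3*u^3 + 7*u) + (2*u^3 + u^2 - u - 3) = 5*u^3 + u^2 + 6*u - 3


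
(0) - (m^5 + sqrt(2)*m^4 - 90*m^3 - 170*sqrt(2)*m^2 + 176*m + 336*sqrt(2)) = -m^5 - sqrt(2)*m^4 + 90*m^3 + 170*sqrt(2)*m^2 - 176*m - 336*sqrt(2)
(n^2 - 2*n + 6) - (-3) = n^2 - 2*n + 9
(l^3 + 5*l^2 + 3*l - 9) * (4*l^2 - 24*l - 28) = 4*l^5 - 4*l^4 - 136*l^3 - 248*l^2 + 132*l + 252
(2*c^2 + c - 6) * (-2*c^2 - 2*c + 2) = -4*c^4 - 6*c^3 + 14*c^2 + 14*c - 12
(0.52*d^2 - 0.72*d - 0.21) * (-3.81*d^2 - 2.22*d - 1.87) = -1.9812*d^4 + 1.5888*d^3 + 1.4261*d^2 + 1.8126*d + 0.3927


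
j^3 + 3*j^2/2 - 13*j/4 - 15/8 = (j - 3/2)*(j + 1/2)*(j + 5/2)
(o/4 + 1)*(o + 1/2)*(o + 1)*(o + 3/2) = o^4/4 + 7*o^3/4 + 59*o^2/16 + 47*o/16 + 3/4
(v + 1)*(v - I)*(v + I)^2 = v^4 + v^3 + I*v^3 + v^2 + I*v^2 + v + I*v + I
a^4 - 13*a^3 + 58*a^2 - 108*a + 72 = (a - 6)*(a - 3)*(a - 2)^2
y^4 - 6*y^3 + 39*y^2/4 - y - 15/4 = (y - 3)*(y - 5/2)*(y - 1)*(y + 1/2)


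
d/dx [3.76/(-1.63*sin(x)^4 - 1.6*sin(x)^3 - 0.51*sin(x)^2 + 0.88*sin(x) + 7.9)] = (24.5152*sin(x)^3 + 18.048*sin(x)^2 + 3.8352*sin(x) - 3.3088)*cos(x)/(1.63*sin(x)^4 + 1.6*sin(x)^3 + 0.51*sin(x)^2 - 0.88*sin(x) - 7.9)^2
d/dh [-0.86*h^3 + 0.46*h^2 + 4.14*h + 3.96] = -2.58*h^2 + 0.92*h + 4.14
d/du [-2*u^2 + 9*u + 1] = 9 - 4*u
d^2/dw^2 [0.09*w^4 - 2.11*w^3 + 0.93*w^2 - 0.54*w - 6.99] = 1.08*w^2 - 12.66*w + 1.86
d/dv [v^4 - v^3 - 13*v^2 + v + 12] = 4*v^3 - 3*v^2 - 26*v + 1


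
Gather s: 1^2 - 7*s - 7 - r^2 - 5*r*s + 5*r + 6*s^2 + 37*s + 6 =-r^2 + 5*r + 6*s^2 + s*(30 - 5*r)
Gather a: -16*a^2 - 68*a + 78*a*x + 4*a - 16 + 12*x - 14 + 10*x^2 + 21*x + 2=-16*a^2 + a*(78*x - 64) + 10*x^2 + 33*x - 28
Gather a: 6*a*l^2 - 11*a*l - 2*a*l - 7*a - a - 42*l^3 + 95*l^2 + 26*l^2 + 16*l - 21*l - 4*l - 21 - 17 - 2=a*(6*l^2 - 13*l - 8) - 42*l^3 + 121*l^2 - 9*l - 40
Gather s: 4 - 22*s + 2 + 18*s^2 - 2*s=18*s^2 - 24*s + 6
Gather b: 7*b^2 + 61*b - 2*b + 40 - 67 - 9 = 7*b^2 + 59*b - 36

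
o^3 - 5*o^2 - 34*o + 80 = (o - 8)*(o - 2)*(o + 5)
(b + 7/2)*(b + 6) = b^2 + 19*b/2 + 21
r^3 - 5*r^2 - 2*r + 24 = (r - 4)*(r - 3)*(r + 2)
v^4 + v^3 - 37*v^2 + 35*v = v*(v - 5)*(v - 1)*(v + 7)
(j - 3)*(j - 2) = j^2 - 5*j + 6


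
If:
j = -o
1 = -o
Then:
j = 1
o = -1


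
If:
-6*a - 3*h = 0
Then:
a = -h/2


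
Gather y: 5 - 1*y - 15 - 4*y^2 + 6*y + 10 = -4*y^2 + 5*y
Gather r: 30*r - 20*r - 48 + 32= 10*r - 16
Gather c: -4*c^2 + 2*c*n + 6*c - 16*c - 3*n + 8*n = -4*c^2 + c*(2*n - 10) + 5*n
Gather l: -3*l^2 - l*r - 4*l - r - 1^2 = -3*l^2 + l*(-r - 4) - r - 1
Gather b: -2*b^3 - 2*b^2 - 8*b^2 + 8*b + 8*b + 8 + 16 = -2*b^3 - 10*b^2 + 16*b + 24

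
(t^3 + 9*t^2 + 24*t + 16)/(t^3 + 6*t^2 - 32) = (t + 1)/(t - 2)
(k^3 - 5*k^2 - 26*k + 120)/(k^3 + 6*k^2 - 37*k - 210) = (k - 4)/(k + 7)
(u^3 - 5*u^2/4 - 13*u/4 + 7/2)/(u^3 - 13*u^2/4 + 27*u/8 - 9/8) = 2*(4*u^2 - u - 14)/(8*u^2 - 18*u + 9)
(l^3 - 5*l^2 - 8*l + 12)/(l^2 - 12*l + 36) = (l^2 + l - 2)/(l - 6)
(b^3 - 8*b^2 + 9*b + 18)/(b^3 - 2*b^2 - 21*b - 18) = (b - 3)/(b + 3)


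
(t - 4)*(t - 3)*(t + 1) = t^3 - 6*t^2 + 5*t + 12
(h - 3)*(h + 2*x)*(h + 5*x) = h^3 + 7*h^2*x - 3*h^2 + 10*h*x^2 - 21*h*x - 30*x^2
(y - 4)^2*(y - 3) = y^3 - 11*y^2 + 40*y - 48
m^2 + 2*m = m*(m + 2)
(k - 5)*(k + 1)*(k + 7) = k^3 + 3*k^2 - 33*k - 35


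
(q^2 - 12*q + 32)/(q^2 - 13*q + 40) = (q - 4)/(q - 5)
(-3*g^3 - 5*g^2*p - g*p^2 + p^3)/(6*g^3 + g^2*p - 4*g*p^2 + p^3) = (g + p)/(-2*g + p)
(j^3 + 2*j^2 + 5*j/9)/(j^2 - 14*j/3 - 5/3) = j*(3*j + 5)/(3*(j - 5))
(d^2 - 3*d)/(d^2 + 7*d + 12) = d*(d - 3)/(d^2 + 7*d + 12)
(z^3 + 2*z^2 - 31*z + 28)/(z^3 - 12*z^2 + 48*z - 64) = (z^2 + 6*z - 7)/(z^2 - 8*z + 16)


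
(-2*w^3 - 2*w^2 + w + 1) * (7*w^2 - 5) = -14*w^5 - 14*w^4 + 17*w^3 + 17*w^2 - 5*w - 5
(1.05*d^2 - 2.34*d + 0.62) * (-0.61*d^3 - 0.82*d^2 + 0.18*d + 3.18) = -0.6405*d^5 + 0.5664*d^4 + 1.7296*d^3 + 2.4094*d^2 - 7.3296*d + 1.9716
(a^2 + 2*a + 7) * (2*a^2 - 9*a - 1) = 2*a^4 - 5*a^3 - 5*a^2 - 65*a - 7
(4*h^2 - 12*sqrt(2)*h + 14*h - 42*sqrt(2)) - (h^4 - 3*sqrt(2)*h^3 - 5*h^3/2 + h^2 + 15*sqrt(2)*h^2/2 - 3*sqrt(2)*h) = -h^4 + 5*h^3/2 + 3*sqrt(2)*h^3 - 15*sqrt(2)*h^2/2 + 3*h^2 - 9*sqrt(2)*h + 14*h - 42*sqrt(2)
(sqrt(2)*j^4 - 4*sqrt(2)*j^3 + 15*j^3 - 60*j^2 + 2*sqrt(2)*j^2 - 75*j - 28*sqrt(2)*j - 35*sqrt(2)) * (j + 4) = sqrt(2)*j^5 + 15*j^4 - 14*sqrt(2)*j^3 - 315*j^2 - 20*sqrt(2)*j^2 - 300*j - 147*sqrt(2)*j - 140*sqrt(2)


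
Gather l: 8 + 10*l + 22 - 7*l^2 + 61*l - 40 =-7*l^2 + 71*l - 10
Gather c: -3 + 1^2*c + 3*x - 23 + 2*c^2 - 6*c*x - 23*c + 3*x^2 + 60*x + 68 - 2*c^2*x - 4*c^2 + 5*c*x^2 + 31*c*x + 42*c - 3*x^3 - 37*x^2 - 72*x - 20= c^2*(-2*x - 2) + c*(5*x^2 + 25*x + 20) - 3*x^3 - 34*x^2 - 9*x + 22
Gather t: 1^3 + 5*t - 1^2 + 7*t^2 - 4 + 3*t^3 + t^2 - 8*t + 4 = 3*t^3 + 8*t^2 - 3*t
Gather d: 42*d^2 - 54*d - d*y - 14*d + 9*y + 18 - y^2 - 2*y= 42*d^2 + d*(-y - 68) - y^2 + 7*y + 18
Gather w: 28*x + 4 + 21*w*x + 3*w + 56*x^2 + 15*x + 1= w*(21*x + 3) + 56*x^2 + 43*x + 5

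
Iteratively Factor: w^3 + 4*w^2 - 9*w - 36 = (w + 3)*(w^2 + w - 12) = (w + 3)*(w + 4)*(w - 3)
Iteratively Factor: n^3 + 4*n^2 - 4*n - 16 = (n - 2)*(n^2 + 6*n + 8) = (n - 2)*(n + 4)*(n + 2)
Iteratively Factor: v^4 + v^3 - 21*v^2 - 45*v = (v + 3)*(v^3 - 2*v^2 - 15*v) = v*(v + 3)*(v^2 - 2*v - 15) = v*(v + 3)^2*(v - 5)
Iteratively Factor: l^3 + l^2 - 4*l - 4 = (l + 1)*(l^2 - 4) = (l - 2)*(l + 1)*(l + 2)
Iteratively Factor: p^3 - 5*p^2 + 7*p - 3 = (p - 3)*(p^2 - 2*p + 1) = (p - 3)*(p - 1)*(p - 1)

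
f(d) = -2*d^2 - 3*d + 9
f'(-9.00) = 33.00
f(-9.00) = -126.00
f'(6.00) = -27.00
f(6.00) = -81.00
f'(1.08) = -7.32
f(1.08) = 3.43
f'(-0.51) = -0.96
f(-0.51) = 10.01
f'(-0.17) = -2.32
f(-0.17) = 9.45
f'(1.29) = -8.16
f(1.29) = 1.80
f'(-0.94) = 0.76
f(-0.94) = 10.05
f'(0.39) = -4.56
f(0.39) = 7.53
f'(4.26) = -20.04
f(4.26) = -40.08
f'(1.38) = -8.52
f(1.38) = 1.05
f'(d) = -4*d - 3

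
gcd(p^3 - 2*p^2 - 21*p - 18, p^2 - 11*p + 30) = p - 6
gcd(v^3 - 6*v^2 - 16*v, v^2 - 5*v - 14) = v + 2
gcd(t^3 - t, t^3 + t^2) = t^2 + t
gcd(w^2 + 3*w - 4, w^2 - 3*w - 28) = w + 4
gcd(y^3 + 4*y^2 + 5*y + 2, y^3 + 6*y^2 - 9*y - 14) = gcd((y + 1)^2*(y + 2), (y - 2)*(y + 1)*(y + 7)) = y + 1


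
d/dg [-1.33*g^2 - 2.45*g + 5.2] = -2.66*g - 2.45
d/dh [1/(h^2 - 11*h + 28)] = (11 - 2*h)/(h^2 - 11*h + 28)^2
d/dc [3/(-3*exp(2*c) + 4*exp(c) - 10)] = (18*exp(c) - 12)*exp(c)/(3*exp(2*c) - 4*exp(c) + 10)^2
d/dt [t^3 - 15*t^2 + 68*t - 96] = 3*t^2 - 30*t + 68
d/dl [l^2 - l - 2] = 2*l - 1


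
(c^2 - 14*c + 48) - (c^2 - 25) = 73 - 14*c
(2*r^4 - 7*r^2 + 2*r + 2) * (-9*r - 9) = -18*r^5 - 18*r^4 + 63*r^3 + 45*r^2 - 36*r - 18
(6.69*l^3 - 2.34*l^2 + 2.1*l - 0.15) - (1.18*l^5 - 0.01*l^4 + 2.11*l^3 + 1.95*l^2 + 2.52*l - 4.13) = -1.18*l^5 + 0.01*l^4 + 4.58*l^3 - 4.29*l^2 - 0.42*l + 3.98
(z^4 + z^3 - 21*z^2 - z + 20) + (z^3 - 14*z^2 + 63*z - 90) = z^4 + 2*z^3 - 35*z^2 + 62*z - 70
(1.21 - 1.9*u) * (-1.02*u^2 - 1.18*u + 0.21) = 1.938*u^3 + 1.0078*u^2 - 1.8268*u + 0.2541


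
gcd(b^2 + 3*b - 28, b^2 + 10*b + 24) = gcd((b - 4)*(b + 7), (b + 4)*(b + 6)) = 1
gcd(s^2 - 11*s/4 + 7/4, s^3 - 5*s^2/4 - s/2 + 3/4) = s - 1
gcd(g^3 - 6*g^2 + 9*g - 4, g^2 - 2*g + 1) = g^2 - 2*g + 1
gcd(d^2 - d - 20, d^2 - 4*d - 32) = d + 4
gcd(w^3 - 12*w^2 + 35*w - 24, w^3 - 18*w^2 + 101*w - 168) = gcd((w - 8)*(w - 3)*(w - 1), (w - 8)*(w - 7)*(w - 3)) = w^2 - 11*w + 24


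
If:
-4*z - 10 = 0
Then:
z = -5/2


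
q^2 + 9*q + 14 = (q + 2)*(q + 7)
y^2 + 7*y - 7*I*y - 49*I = (y + 7)*(y - 7*I)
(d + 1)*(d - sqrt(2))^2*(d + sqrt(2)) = d^4 - sqrt(2)*d^3 + d^3 - 2*d^2 - sqrt(2)*d^2 - 2*d + 2*sqrt(2)*d + 2*sqrt(2)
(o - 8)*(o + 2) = o^2 - 6*o - 16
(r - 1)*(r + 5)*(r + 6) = r^3 + 10*r^2 + 19*r - 30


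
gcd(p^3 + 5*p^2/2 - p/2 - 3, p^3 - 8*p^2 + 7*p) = p - 1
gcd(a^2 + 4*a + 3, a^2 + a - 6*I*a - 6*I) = a + 1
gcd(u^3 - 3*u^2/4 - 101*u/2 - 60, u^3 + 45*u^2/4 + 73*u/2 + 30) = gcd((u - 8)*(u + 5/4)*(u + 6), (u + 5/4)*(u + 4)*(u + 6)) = u^2 + 29*u/4 + 15/2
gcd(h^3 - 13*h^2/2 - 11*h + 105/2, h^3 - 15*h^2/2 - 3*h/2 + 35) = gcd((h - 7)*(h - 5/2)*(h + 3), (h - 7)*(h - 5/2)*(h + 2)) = h^2 - 19*h/2 + 35/2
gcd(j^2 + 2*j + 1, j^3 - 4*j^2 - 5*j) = j + 1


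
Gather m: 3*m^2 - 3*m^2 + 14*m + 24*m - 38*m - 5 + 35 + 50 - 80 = 0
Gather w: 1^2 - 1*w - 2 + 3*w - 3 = 2*w - 4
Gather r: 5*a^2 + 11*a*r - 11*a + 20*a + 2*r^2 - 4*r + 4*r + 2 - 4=5*a^2 + 11*a*r + 9*a + 2*r^2 - 2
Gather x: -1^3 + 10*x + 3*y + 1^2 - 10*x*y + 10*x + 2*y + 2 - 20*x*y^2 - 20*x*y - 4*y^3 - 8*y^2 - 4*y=x*(-20*y^2 - 30*y + 20) - 4*y^3 - 8*y^2 + y + 2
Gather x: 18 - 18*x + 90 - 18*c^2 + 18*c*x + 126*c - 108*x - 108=-18*c^2 + 126*c + x*(18*c - 126)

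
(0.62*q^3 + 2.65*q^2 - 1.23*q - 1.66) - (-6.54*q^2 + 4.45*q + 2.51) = 0.62*q^3 + 9.19*q^2 - 5.68*q - 4.17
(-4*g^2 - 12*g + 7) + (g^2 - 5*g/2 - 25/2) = -3*g^2 - 29*g/2 - 11/2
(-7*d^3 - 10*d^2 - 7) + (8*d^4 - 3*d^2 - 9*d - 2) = 8*d^4 - 7*d^3 - 13*d^2 - 9*d - 9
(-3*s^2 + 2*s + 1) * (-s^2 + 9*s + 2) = 3*s^4 - 29*s^3 + 11*s^2 + 13*s + 2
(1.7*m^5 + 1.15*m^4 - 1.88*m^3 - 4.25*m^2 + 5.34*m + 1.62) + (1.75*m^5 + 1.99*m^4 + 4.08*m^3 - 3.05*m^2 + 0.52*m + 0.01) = 3.45*m^5 + 3.14*m^4 + 2.2*m^3 - 7.3*m^2 + 5.86*m + 1.63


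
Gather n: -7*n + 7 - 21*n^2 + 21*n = -21*n^2 + 14*n + 7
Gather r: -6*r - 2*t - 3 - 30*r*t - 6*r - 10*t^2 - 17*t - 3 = r*(-30*t - 12) - 10*t^2 - 19*t - 6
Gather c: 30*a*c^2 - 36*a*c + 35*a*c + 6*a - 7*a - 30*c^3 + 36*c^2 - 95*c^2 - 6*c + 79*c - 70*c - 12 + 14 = -a - 30*c^3 + c^2*(30*a - 59) + c*(3 - a) + 2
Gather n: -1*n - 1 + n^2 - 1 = n^2 - n - 2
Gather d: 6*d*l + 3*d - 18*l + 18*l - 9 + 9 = d*(6*l + 3)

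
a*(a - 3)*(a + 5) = a^3 + 2*a^2 - 15*a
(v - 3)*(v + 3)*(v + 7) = v^3 + 7*v^2 - 9*v - 63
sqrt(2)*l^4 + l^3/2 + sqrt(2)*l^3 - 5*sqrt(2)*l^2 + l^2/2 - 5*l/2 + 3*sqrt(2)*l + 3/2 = (l - 1)^2*(l + 3)*(sqrt(2)*l + 1/2)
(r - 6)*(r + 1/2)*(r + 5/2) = r^3 - 3*r^2 - 67*r/4 - 15/2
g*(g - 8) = g^2 - 8*g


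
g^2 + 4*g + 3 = (g + 1)*(g + 3)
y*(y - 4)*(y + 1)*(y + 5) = y^4 + 2*y^3 - 19*y^2 - 20*y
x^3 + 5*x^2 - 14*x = x*(x - 2)*(x + 7)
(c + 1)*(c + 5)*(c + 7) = c^3 + 13*c^2 + 47*c + 35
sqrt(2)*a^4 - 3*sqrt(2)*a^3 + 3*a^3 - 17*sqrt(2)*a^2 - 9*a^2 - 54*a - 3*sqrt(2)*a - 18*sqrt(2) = (a - 6)*(a + 3)*(a + sqrt(2))*(sqrt(2)*a + 1)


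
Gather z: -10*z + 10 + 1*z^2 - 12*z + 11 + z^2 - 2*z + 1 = 2*z^2 - 24*z + 22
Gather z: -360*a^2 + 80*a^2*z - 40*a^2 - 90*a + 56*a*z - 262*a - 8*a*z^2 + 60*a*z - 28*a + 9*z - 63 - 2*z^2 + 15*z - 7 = -400*a^2 - 380*a + z^2*(-8*a - 2) + z*(80*a^2 + 116*a + 24) - 70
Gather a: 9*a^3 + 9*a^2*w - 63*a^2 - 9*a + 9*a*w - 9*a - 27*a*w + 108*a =9*a^3 + a^2*(9*w - 63) + a*(90 - 18*w)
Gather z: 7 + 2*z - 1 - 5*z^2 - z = -5*z^2 + z + 6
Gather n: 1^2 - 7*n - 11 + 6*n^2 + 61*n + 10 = 6*n^2 + 54*n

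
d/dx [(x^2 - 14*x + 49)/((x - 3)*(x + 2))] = (13*x^2 - 110*x + 133)/(x^4 - 2*x^3 - 11*x^2 + 12*x + 36)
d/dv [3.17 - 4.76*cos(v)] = 4.76*sin(v)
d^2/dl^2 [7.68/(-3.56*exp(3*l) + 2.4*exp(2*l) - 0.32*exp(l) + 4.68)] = (-7.68*(10.68*exp(2*l) - 4.8*exp(l) + 0.32)*(21.36*exp(2*l) - 9.6*exp(l) + 0.64)*exp(l) + (246.0672*exp(2*l) - 73.728*exp(l) + 2.4576)*(3.56*exp(3*l) - 2.4*exp(2*l) + 0.32*exp(l) - 4.68))*exp(l)/(3.56*exp(3*l) - 2.4*exp(2*l) + 0.32*exp(l) - 4.68)^3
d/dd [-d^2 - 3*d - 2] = -2*d - 3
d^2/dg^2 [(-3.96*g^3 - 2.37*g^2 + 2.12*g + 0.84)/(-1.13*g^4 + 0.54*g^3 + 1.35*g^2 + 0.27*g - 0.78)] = (10.113048*g^9 + 18.157518*g^8 - 4.91550000000001*g^7 + 19.000182*g^6 - 47.483172*g^5 - 25.219404*g^4 + 42.654342*g^3 - 1.781244*g^2 - 2.898504*g + 0.09936)/(1.442897*g^12 - 2.068578*g^11 - 4.182921*g^10 + 3.750867*g^9 + 8.973765*g^8 - 3.573072*g^7 - 9.85122*g^6 + 0.389529*g^5 + 6.714225*g^4 + 0.700569*g^3 - 2.293434*g^2 - 0.492804*g + 0.474552)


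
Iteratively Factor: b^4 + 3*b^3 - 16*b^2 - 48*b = (b + 4)*(b^3 - b^2 - 12*b) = (b + 3)*(b + 4)*(b^2 - 4*b) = b*(b + 3)*(b + 4)*(b - 4)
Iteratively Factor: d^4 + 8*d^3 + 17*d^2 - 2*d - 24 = (d - 1)*(d^3 + 9*d^2 + 26*d + 24) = (d - 1)*(d + 3)*(d^2 + 6*d + 8) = (d - 1)*(d + 2)*(d + 3)*(d + 4)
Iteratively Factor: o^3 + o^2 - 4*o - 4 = (o + 2)*(o^2 - o - 2) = (o - 2)*(o + 2)*(o + 1)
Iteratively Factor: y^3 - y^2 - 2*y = (y)*(y^2 - y - 2) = y*(y - 2)*(y + 1)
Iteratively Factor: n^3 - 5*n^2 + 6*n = (n - 2)*(n^2 - 3*n) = n*(n - 2)*(n - 3)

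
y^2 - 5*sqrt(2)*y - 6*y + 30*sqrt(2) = (y - 6)*(y - 5*sqrt(2))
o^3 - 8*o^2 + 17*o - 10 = (o - 5)*(o - 2)*(o - 1)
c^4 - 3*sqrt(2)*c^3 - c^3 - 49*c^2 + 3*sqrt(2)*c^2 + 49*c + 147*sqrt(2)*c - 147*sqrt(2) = (c - 7)*(c - 1)*(c + 7)*(c - 3*sqrt(2))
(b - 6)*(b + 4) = b^2 - 2*b - 24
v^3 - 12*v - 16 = (v - 4)*(v + 2)^2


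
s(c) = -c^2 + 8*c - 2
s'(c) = 8 - 2*c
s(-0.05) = -2.40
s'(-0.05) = 8.10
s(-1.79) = -19.52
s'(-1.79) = 11.58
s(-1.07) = -11.70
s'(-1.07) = 10.14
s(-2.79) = -32.10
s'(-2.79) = 13.58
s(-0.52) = -6.43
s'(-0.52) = 9.04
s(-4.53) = -58.76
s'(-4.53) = 17.06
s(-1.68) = -18.26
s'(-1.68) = 11.36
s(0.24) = -0.14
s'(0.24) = 7.52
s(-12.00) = -242.00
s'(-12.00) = 32.00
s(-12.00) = -242.00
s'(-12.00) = 32.00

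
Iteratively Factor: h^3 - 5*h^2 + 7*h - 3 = (h - 1)*(h^2 - 4*h + 3) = (h - 3)*(h - 1)*(h - 1)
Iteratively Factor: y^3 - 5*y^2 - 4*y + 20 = (y - 2)*(y^2 - 3*y - 10) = (y - 5)*(y - 2)*(y + 2)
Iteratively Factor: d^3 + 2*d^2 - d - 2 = (d + 1)*(d^2 + d - 2) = (d + 1)*(d + 2)*(d - 1)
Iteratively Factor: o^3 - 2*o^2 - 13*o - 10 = (o - 5)*(o^2 + 3*o + 2) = (o - 5)*(o + 2)*(o + 1)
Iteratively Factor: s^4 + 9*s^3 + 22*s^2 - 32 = (s - 1)*(s^3 + 10*s^2 + 32*s + 32) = (s - 1)*(s + 2)*(s^2 + 8*s + 16) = (s - 1)*(s + 2)*(s + 4)*(s + 4)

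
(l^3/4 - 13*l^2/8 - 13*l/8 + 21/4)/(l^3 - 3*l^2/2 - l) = (-2*l^3 + 13*l^2 + 13*l - 42)/(4*l*(-2*l^2 + 3*l + 2))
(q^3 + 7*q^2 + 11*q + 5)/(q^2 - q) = (q^3 + 7*q^2 + 11*q + 5)/(q*(q - 1))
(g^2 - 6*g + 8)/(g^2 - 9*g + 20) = (g - 2)/(g - 5)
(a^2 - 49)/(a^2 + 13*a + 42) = (a - 7)/(a + 6)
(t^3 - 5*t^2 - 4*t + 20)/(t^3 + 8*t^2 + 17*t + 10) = (t^2 - 7*t + 10)/(t^2 + 6*t + 5)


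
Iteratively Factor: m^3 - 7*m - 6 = (m + 1)*(m^2 - m - 6) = (m + 1)*(m + 2)*(m - 3)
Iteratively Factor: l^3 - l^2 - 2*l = (l - 2)*(l^2 + l) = (l - 2)*(l + 1)*(l)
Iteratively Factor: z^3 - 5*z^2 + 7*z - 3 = (z - 3)*(z^2 - 2*z + 1) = (z - 3)*(z - 1)*(z - 1)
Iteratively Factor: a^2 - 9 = (a + 3)*(a - 3)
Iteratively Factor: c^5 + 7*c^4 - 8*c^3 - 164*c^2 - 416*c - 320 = (c + 2)*(c^4 + 5*c^3 - 18*c^2 - 128*c - 160) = (c + 2)*(c + 4)*(c^3 + c^2 - 22*c - 40) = (c + 2)*(c + 4)^2*(c^2 - 3*c - 10) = (c - 5)*(c + 2)*(c + 4)^2*(c + 2)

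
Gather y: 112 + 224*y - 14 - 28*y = 196*y + 98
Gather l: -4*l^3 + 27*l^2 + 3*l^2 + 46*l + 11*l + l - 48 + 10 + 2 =-4*l^3 + 30*l^2 + 58*l - 36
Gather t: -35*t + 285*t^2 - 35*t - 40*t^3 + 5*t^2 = -40*t^3 + 290*t^2 - 70*t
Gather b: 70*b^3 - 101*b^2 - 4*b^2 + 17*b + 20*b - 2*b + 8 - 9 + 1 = 70*b^3 - 105*b^2 + 35*b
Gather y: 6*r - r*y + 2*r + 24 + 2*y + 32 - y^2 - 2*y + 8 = -r*y + 8*r - y^2 + 64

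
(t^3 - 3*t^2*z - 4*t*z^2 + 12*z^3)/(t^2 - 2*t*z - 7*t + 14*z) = (t^2 - t*z - 6*z^2)/(t - 7)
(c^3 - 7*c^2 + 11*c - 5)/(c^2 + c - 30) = (c^2 - 2*c + 1)/(c + 6)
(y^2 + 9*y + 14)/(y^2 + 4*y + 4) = (y + 7)/(y + 2)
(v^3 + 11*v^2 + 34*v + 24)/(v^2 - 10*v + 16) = (v^3 + 11*v^2 + 34*v + 24)/(v^2 - 10*v + 16)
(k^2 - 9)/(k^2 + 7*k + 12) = (k - 3)/(k + 4)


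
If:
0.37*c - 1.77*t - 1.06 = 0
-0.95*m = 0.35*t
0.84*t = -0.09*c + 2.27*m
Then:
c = 2.28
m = 0.05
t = -0.12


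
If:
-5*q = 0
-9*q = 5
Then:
No Solution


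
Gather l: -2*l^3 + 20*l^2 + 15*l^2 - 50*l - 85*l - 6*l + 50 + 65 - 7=-2*l^3 + 35*l^2 - 141*l + 108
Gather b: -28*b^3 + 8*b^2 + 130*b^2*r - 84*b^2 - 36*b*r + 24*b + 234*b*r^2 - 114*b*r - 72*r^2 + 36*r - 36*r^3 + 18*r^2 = -28*b^3 + b^2*(130*r - 76) + b*(234*r^2 - 150*r + 24) - 36*r^3 - 54*r^2 + 36*r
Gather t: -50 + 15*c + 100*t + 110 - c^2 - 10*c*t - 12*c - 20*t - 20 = -c^2 + 3*c + t*(80 - 10*c) + 40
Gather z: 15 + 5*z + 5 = 5*z + 20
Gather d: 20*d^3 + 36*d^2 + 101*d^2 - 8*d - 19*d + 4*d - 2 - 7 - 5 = 20*d^3 + 137*d^2 - 23*d - 14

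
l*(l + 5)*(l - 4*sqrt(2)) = l^3 - 4*sqrt(2)*l^2 + 5*l^2 - 20*sqrt(2)*l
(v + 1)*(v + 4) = v^2 + 5*v + 4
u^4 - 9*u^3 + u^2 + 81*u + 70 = (u - 7)*(u - 5)*(u + 1)*(u + 2)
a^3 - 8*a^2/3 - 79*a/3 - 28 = (a - 7)*(a + 4/3)*(a + 3)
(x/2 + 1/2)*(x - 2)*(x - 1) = x^3/2 - x^2 - x/2 + 1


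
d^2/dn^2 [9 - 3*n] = 0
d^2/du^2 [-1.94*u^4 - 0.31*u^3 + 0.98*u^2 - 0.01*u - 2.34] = -23.28*u^2 - 1.86*u + 1.96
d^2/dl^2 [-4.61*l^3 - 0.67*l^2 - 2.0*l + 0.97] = -27.66*l - 1.34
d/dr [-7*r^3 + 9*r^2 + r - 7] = -21*r^2 + 18*r + 1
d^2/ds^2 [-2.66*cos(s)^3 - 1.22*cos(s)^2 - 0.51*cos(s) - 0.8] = 2.505*cos(s) + 2.44*cos(2*s) + 5.985*cos(3*s)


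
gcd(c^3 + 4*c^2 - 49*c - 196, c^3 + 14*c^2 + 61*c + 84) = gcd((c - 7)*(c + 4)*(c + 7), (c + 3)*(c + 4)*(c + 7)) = c^2 + 11*c + 28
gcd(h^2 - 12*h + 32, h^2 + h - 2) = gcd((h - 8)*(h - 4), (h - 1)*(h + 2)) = 1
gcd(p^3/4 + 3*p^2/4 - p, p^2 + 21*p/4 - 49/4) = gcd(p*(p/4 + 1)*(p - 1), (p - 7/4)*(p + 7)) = 1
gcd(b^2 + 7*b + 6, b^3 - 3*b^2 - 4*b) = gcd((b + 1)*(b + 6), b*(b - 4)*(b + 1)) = b + 1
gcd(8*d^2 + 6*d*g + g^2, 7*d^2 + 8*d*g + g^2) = 1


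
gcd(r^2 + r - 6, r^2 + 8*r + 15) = r + 3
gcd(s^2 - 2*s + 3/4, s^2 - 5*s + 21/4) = s - 3/2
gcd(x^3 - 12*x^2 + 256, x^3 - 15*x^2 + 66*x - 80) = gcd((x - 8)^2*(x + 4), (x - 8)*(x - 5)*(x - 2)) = x - 8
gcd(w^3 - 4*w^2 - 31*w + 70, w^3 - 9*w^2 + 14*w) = w^2 - 9*w + 14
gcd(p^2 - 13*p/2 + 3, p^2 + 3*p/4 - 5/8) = p - 1/2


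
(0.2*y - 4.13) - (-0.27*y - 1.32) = 0.47*y - 2.81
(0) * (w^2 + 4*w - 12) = 0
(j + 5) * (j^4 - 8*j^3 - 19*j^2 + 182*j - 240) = j^5 - 3*j^4 - 59*j^3 + 87*j^2 + 670*j - 1200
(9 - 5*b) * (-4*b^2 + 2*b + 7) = 20*b^3 - 46*b^2 - 17*b + 63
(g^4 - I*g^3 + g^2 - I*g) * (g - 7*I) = g^5 - 8*I*g^4 - 6*g^3 - 8*I*g^2 - 7*g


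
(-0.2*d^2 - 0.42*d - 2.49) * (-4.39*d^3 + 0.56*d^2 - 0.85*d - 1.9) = 0.878*d^5 + 1.7318*d^4 + 10.8659*d^3 - 0.6574*d^2 + 2.9145*d + 4.731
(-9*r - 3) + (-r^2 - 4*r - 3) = -r^2 - 13*r - 6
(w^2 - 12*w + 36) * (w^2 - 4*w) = w^4 - 16*w^3 + 84*w^2 - 144*w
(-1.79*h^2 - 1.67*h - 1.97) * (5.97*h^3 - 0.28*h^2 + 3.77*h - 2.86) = -10.6863*h^5 - 9.4687*h^4 - 18.0416*h^3 - 0.624899999999999*h^2 - 2.6507*h + 5.6342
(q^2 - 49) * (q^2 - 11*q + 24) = q^4 - 11*q^3 - 25*q^2 + 539*q - 1176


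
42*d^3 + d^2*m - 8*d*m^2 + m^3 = (-7*d + m)*(-3*d + m)*(2*d + m)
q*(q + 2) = q^2 + 2*q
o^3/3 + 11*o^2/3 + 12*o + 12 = (o/3 + 1)*(o + 2)*(o + 6)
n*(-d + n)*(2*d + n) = -2*d^2*n + d*n^2 + n^3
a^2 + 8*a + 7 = (a + 1)*(a + 7)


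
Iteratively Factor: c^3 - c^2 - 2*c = (c - 2)*(c^2 + c) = (c - 2)*(c + 1)*(c)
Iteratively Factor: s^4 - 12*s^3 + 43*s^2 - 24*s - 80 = (s - 4)*(s^3 - 8*s^2 + 11*s + 20) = (s - 5)*(s - 4)*(s^2 - 3*s - 4) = (s - 5)*(s - 4)^2*(s + 1)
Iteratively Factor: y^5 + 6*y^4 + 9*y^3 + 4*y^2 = (y + 1)*(y^4 + 5*y^3 + 4*y^2) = (y + 1)^2*(y^3 + 4*y^2) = (y + 1)^2*(y + 4)*(y^2) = y*(y + 1)^2*(y + 4)*(y)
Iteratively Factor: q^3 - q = (q + 1)*(q^2 - q) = q*(q + 1)*(q - 1)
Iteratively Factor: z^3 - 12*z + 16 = (z + 4)*(z^2 - 4*z + 4) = (z - 2)*(z + 4)*(z - 2)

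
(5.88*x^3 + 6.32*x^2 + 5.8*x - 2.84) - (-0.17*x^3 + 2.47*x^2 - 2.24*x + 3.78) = 6.05*x^3 + 3.85*x^2 + 8.04*x - 6.62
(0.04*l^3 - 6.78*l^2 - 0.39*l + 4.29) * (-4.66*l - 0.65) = -0.1864*l^4 + 31.5688*l^3 + 6.2244*l^2 - 19.7379*l - 2.7885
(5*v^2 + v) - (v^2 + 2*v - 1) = 4*v^2 - v + 1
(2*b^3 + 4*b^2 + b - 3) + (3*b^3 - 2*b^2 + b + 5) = 5*b^3 + 2*b^2 + 2*b + 2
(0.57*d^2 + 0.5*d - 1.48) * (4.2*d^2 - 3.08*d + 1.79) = 2.394*d^4 + 0.3444*d^3 - 6.7357*d^2 + 5.4534*d - 2.6492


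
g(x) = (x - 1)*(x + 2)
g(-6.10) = 29.11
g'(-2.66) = -4.32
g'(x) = 2*x + 1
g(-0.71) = -2.21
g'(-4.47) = -7.94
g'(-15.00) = -29.00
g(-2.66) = 2.42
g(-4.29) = 12.11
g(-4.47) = 13.51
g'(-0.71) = -0.42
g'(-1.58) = -2.16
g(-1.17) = -1.80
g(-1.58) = -1.08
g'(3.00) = 7.00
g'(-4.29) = -7.58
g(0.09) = -1.90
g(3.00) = 10.00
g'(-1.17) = -1.34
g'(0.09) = 1.18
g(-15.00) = 208.00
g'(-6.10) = -11.20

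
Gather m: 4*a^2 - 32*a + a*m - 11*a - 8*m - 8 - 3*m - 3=4*a^2 - 43*a + m*(a - 11) - 11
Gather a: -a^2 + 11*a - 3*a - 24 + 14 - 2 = -a^2 + 8*a - 12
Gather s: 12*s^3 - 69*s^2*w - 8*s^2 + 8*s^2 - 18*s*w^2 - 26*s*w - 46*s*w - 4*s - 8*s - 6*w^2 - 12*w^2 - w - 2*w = 12*s^3 - 69*s^2*w + s*(-18*w^2 - 72*w - 12) - 18*w^2 - 3*w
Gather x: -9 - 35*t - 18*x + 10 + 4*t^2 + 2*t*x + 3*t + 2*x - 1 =4*t^2 - 32*t + x*(2*t - 16)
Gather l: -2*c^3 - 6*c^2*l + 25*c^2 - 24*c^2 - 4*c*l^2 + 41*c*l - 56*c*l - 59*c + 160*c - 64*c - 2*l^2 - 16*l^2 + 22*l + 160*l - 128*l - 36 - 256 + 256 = -2*c^3 + c^2 + 37*c + l^2*(-4*c - 18) + l*(-6*c^2 - 15*c + 54) - 36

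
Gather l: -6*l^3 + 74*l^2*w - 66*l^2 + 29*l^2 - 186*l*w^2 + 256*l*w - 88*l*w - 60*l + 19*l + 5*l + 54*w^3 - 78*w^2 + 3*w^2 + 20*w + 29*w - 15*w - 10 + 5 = -6*l^3 + l^2*(74*w - 37) + l*(-186*w^2 + 168*w - 36) + 54*w^3 - 75*w^2 + 34*w - 5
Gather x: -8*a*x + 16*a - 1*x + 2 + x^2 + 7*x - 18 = 16*a + x^2 + x*(6 - 8*a) - 16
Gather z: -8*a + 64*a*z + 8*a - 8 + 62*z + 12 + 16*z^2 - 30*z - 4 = 16*z^2 + z*(64*a + 32)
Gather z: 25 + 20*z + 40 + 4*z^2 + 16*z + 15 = 4*z^2 + 36*z + 80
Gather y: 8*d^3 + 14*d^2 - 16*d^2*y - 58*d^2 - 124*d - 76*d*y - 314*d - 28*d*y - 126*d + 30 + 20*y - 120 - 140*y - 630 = 8*d^3 - 44*d^2 - 564*d + y*(-16*d^2 - 104*d - 120) - 720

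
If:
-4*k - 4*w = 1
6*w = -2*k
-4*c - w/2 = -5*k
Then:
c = -31/64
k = -3/8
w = 1/8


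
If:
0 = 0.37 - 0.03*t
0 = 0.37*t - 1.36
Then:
No Solution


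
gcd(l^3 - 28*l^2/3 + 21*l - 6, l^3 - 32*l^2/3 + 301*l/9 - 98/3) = l - 6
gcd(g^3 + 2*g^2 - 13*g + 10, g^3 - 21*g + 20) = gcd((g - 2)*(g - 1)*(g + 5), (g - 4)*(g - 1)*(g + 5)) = g^2 + 4*g - 5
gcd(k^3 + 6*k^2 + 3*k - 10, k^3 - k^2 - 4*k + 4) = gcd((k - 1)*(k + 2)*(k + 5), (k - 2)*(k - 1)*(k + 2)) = k^2 + k - 2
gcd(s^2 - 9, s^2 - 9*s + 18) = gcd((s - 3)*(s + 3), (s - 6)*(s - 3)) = s - 3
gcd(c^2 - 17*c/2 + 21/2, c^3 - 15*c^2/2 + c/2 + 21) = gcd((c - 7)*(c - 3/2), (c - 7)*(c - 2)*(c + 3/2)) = c - 7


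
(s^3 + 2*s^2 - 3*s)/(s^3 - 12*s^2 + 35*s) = (s^2 + 2*s - 3)/(s^2 - 12*s + 35)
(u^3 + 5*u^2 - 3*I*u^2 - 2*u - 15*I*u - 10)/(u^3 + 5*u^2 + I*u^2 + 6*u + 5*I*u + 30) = (u - I)/(u + 3*I)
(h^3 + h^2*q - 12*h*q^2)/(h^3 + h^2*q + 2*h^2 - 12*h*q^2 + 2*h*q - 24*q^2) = h/(h + 2)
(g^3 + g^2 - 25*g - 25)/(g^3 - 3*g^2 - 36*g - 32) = (g^2 - 25)/(g^2 - 4*g - 32)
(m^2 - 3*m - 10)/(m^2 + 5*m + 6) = (m - 5)/(m + 3)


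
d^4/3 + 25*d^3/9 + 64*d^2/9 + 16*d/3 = d*(d/3 + 1)*(d + 4/3)*(d + 4)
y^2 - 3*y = y*(y - 3)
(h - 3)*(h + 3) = h^2 - 9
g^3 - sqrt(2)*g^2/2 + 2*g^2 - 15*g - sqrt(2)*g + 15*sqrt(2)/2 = (g - 3)*(g + 5)*(g - sqrt(2)/2)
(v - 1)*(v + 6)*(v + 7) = v^3 + 12*v^2 + 29*v - 42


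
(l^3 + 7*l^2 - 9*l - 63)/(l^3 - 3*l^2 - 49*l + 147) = (l + 3)/(l - 7)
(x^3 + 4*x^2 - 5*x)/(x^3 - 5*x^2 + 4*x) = (x + 5)/(x - 4)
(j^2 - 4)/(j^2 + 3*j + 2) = (j - 2)/(j + 1)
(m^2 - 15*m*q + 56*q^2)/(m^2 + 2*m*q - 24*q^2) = (m^2 - 15*m*q + 56*q^2)/(m^2 + 2*m*q - 24*q^2)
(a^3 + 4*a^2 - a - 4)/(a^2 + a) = a + 3 - 4/a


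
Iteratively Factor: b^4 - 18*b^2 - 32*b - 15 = (b + 1)*(b^3 - b^2 - 17*b - 15) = (b + 1)^2*(b^2 - 2*b - 15) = (b + 1)^2*(b + 3)*(b - 5)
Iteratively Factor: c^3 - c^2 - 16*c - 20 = (c - 5)*(c^2 + 4*c + 4) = (c - 5)*(c + 2)*(c + 2)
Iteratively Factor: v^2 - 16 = (v + 4)*(v - 4)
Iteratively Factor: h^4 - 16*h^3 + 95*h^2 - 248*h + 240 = (h - 3)*(h^3 - 13*h^2 + 56*h - 80) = (h - 4)*(h - 3)*(h^2 - 9*h + 20) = (h - 5)*(h - 4)*(h - 3)*(h - 4)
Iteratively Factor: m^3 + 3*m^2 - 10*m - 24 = (m + 4)*(m^2 - m - 6) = (m - 3)*(m + 4)*(m + 2)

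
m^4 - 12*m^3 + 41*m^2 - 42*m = m*(m - 7)*(m - 3)*(m - 2)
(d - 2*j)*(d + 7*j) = d^2 + 5*d*j - 14*j^2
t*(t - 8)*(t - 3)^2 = t^4 - 14*t^3 + 57*t^2 - 72*t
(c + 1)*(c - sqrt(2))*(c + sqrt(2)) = c^3 + c^2 - 2*c - 2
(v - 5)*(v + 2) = v^2 - 3*v - 10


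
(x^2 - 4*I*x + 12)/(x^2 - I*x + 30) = (x + 2*I)/(x + 5*I)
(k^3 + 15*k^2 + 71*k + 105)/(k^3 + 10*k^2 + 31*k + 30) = (k + 7)/(k + 2)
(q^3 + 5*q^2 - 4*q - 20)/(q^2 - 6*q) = (q^3 + 5*q^2 - 4*q - 20)/(q*(q - 6))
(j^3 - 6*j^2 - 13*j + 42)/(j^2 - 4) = (j^2 - 4*j - 21)/(j + 2)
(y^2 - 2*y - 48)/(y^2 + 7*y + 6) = (y - 8)/(y + 1)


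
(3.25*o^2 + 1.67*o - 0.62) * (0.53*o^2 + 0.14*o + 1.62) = 1.7225*o^4 + 1.3401*o^3 + 5.1702*o^2 + 2.6186*o - 1.0044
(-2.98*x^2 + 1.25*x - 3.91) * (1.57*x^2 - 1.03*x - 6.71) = -4.6786*x^4 + 5.0319*x^3 + 12.5696*x^2 - 4.3602*x + 26.2361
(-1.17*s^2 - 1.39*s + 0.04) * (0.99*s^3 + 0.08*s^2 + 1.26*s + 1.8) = -1.1583*s^5 - 1.4697*s^4 - 1.5458*s^3 - 3.8542*s^2 - 2.4516*s + 0.072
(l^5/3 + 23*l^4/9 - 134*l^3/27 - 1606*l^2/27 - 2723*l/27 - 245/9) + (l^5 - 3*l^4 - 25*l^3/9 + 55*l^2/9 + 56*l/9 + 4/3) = 4*l^5/3 - 4*l^4/9 - 209*l^3/27 - 1441*l^2/27 - 2555*l/27 - 233/9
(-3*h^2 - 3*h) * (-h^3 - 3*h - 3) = 3*h^5 + 3*h^4 + 9*h^3 + 18*h^2 + 9*h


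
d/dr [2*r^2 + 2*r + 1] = 4*r + 2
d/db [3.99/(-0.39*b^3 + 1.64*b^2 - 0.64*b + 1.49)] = (4.6683*b^2 - 13.0872*b + 2.5536)/(0.39*b^3 - 1.64*b^2 + 0.64*b - 1.49)^2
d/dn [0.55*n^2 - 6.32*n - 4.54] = 1.1*n - 6.32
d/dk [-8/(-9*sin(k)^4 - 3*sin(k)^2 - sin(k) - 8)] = 8*(-33*sin(k) + 9*sin(3*k) - 1)*cos(k)/(9*sin(k)^4 + 3*sin(k)^2 + sin(k) + 8)^2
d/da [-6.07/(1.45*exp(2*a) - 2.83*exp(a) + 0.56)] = (17.603*exp(a) - 17.1781)*exp(a)/(1.45*exp(2*a) - 2.83*exp(a) + 0.56)^2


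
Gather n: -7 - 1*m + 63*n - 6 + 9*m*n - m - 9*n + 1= -2*m + n*(9*m + 54) - 12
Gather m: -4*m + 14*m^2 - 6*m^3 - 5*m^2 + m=-6*m^3 + 9*m^2 - 3*m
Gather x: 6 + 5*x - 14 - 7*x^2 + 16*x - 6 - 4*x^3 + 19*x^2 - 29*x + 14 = -4*x^3 + 12*x^2 - 8*x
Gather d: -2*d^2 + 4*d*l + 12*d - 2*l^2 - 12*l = -2*d^2 + d*(4*l + 12) - 2*l^2 - 12*l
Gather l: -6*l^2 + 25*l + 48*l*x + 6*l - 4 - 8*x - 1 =-6*l^2 + l*(48*x + 31) - 8*x - 5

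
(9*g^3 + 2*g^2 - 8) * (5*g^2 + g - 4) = 45*g^5 + 19*g^4 - 34*g^3 - 48*g^2 - 8*g + 32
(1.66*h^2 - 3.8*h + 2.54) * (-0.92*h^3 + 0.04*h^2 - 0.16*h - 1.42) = -1.5272*h^5 + 3.5624*h^4 - 2.7544*h^3 - 1.6476*h^2 + 4.9896*h - 3.6068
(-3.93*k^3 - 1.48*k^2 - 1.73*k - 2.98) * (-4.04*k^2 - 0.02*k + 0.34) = 15.8772*k^5 + 6.0578*k^4 + 5.6826*k^3 + 11.5706*k^2 - 0.5286*k - 1.0132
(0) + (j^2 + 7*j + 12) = j^2 + 7*j + 12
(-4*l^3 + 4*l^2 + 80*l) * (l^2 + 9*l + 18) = -4*l^5 - 32*l^4 + 44*l^3 + 792*l^2 + 1440*l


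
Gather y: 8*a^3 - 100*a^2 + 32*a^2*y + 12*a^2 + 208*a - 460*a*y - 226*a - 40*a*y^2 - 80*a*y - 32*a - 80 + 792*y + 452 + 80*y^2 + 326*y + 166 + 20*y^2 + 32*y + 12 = 8*a^3 - 88*a^2 - 50*a + y^2*(100 - 40*a) + y*(32*a^2 - 540*a + 1150) + 550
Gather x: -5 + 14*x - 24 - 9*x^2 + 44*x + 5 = -9*x^2 + 58*x - 24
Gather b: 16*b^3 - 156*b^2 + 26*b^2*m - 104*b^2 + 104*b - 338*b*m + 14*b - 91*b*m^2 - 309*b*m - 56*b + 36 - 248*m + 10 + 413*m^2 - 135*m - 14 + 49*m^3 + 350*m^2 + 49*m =16*b^3 + b^2*(26*m - 260) + b*(-91*m^2 - 647*m + 62) + 49*m^3 + 763*m^2 - 334*m + 32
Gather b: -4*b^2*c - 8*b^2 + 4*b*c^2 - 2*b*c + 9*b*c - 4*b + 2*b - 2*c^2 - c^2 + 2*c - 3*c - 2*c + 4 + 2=b^2*(-4*c - 8) + b*(4*c^2 + 7*c - 2) - 3*c^2 - 3*c + 6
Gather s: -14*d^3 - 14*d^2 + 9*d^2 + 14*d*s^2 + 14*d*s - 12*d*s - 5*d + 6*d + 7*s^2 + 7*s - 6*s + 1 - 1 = -14*d^3 - 5*d^2 + d + s^2*(14*d + 7) + s*(2*d + 1)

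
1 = 1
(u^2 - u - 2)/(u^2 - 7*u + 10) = (u + 1)/(u - 5)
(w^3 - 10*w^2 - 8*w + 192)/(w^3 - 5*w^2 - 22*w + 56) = (w^2 - 14*w + 48)/(w^2 - 9*w + 14)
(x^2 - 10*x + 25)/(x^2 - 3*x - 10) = (x - 5)/(x + 2)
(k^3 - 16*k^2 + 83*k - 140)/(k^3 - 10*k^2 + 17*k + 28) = (k - 5)/(k + 1)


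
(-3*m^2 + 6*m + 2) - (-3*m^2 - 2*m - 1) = 8*m + 3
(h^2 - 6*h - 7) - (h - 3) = h^2 - 7*h - 4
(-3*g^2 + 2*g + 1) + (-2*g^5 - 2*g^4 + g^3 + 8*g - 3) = -2*g^5 - 2*g^4 + g^3 - 3*g^2 + 10*g - 2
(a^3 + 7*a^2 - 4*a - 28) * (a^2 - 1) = a^5 + 7*a^4 - 5*a^3 - 35*a^2 + 4*a + 28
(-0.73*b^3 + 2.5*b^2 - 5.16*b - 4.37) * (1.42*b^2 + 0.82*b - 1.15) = -1.0366*b^5 + 2.9514*b^4 - 4.4377*b^3 - 13.3116*b^2 + 2.3506*b + 5.0255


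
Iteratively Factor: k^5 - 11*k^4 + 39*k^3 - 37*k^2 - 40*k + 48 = (k + 1)*(k^4 - 12*k^3 + 51*k^2 - 88*k + 48) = (k - 3)*(k + 1)*(k^3 - 9*k^2 + 24*k - 16) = (k - 4)*(k - 3)*(k + 1)*(k^2 - 5*k + 4) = (k - 4)*(k - 3)*(k - 1)*(k + 1)*(k - 4)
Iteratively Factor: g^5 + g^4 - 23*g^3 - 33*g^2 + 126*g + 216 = (g + 3)*(g^4 - 2*g^3 - 17*g^2 + 18*g + 72) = (g + 3)^2*(g^3 - 5*g^2 - 2*g + 24) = (g - 3)*(g + 3)^2*(g^2 - 2*g - 8) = (g - 4)*(g - 3)*(g + 3)^2*(g + 2)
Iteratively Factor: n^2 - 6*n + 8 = (n - 4)*(n - 2)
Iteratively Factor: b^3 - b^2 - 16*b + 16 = (b - 4)*(b^2 + 3*b - 4) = (b - 4)*(b + 4)*(b - 1)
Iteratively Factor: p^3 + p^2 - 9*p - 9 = (p + 1)*(p^2 - 9) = (p + 1)*(p + 3)*(p - 3)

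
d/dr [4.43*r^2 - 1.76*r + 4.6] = 8.86*r - 1.76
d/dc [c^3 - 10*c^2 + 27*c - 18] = 3*c^2 - 20*c + 27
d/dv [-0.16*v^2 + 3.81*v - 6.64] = 3.81 - 0.32*v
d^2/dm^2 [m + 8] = 0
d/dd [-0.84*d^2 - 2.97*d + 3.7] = -1.68*d - 2.97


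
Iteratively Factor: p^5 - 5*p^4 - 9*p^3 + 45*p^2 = (p)*(p^4 - 5*p^3 - 9*p^2 + 45*p) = p*(p - 3)*(p^3 - 2*p^2 - 15*p) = p^2*(p - 3)*(p^2 - 2*p - 15) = p^2*(p - 3)*(p + 3)*(p - 5)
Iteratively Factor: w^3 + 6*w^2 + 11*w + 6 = (w + 3)*(w^2 + 3*w + 2) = (w + 2)*(w + 3)*(w + 1)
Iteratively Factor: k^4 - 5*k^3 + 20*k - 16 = (k + 2)*(k^3 - 7*k^2 + 14*k - 8) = (k - 2)*(k + 2)*(k^2 - 5*k + 4) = (k - 4)*(k - 2)*(k + 2)*(k - 1)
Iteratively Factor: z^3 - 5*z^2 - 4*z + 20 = (z + 2)*(z^2 - 7*z + 10) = (z - 2)*(z + 2)*(z - 5)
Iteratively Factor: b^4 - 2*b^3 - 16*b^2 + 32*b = (b - 4)*(b^3 + 2*b^2 - 8*b) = (b - 4)*(b + 4)*(b^2 - 2*b) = (b - 4)*(b - 2)*(b + 4)*(b)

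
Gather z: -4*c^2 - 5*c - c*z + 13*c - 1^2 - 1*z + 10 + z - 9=-4*c^2 - c*z + 8*c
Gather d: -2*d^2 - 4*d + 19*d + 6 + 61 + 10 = -2*d^2 + 15*d + 77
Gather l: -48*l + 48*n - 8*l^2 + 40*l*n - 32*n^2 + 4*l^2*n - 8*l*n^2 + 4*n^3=l^2*(4*n - 8) + l*(-8*n^2 + 40*n - 48) + 4*n^3 - 32*n^2 + 48*n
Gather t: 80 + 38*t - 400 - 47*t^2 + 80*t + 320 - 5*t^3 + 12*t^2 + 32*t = -5*t^3 - 35*t^2 + 150*t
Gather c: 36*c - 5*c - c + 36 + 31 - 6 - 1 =30*c + 60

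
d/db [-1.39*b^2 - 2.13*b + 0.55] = -2.78*b - 2.13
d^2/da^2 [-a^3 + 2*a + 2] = -6*a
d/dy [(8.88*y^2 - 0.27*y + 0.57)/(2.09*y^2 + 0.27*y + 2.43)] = (2.9619*y^2 + 40.7742*y - 0.81)/(4.3681*y^4 + 1.1286*y^3 + 10.2303*y^2 + 1.3122*y + 5.9049)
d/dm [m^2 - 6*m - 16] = 2*m - 6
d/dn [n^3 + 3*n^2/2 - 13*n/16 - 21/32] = 3*n^2 + 3*n - 13/16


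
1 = 1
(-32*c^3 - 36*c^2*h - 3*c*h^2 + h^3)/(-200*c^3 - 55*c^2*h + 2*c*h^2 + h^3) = (4*c^2 + 5*c*h + h^2)/(25*c^2 + 10*c*h + h^2)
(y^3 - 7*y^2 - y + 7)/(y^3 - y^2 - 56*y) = (-y^3 + 7*y^2 + y - 7)/(y*(-y^2 + y + 56))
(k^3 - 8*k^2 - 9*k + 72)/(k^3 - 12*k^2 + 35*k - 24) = (k + 3)/(k - 1)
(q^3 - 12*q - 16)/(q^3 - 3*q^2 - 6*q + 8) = (q + 2)/(q - 1)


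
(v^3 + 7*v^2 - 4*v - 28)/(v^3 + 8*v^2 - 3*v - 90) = (v^3 + 7*v^2 - 4*v - 28)/(v^3 + 8*v^2 - 3*v - 90)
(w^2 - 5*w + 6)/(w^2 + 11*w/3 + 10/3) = 3*(w^2 - 5*w + 6)/(3*w^2 + 11*w + 10)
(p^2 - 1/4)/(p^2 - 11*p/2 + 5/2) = (p + 1/2)/(p - 5)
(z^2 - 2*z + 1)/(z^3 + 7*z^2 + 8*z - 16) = (z - 1)/(z^2 + 8*z + 16)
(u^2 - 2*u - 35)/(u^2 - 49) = (u + 5)/(u + 7)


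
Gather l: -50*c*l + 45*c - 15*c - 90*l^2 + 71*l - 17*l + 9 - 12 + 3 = 30*c - 90*l^2 + l*(54 - 50*c)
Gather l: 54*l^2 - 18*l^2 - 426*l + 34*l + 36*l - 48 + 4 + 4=36*l^2 - 356*l - 40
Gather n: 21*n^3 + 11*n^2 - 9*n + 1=21*n^3 + 11*n^2 - 9*n + 1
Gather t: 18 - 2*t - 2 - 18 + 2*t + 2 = 0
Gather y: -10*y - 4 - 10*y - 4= -20*y - 8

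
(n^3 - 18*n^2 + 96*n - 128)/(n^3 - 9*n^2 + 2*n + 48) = (n^2 - 10*n + 16)/(n^2 - n - 6)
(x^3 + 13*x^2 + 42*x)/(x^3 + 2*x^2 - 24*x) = (x + 7)/(x - 4)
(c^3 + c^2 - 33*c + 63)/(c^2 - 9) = (c^2 + 4*c - 21)/(c + 3)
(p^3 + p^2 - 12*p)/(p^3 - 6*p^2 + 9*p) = (p + 4)/(p - 3)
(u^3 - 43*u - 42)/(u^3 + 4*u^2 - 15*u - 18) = (u - 7)/(u - 3)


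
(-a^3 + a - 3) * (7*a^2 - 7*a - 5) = -7*a^5 + 7*a^4 + 12*a^3 - 28*a^2 + 16*a + 15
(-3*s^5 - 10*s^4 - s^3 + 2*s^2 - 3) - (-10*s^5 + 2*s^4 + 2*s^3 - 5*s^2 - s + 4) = 7*s^5 - 12*s^4 - 3*s^3 + 7*s^2 + s - 7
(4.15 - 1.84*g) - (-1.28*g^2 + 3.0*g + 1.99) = 1.28*g^2 - 4.84*g + 2.16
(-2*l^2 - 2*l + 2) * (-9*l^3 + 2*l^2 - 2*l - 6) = 18*l^5 + 14*l^4 - 18*l^3 + 20*l^2 + 8*l - 12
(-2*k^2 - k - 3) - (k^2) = -3*k^2 - k - 3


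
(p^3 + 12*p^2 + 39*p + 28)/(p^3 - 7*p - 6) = (p^2 + 11*p + 28)/(p^2 - p - 6)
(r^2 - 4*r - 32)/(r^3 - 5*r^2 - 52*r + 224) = (r + 4)/(r^2 + 3*r - 28)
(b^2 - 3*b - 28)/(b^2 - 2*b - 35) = (b + 4)/(b + 5)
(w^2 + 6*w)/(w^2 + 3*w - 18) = w/(w - 3)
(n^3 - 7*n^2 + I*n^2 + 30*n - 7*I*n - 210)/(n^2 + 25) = (n^2 + n*(-7 + 6*I) - 42*I)/(n + 5*I)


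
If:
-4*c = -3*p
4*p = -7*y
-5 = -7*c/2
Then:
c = 10/7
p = 40/21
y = -160/147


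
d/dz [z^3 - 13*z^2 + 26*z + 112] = 3*z^2 - 26*z + 26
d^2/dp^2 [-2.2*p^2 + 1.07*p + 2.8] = -4.40000000000000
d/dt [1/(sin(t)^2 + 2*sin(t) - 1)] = -2*(sin(t) + 1)*cos(t)/(2*sin(t) - cos(t)^2)^2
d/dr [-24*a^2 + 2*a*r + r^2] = 2*a + 2*r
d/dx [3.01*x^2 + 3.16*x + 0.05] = 6.02*x + 3.16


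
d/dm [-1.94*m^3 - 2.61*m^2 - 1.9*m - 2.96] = -5.82*m^2 - 5.22*m - 1.9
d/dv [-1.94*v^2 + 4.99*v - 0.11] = 4.99 - 3.88*v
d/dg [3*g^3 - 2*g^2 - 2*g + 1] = 9*g^2 - 4*g - 2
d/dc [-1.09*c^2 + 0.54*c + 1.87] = 0.54 - 2.18*c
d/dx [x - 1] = 1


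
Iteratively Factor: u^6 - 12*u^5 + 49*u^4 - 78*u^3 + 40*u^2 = (u - 4)*(u^5 - 8*u^4 + 17*u^3 - 10*u^2) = u*(u - 4)*(u^4 - 8*u^3 + 17*u^2 - 10*u) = u^2*(u - 4)*(u^3 - 8*u^2 + 17*u - 10) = u^2*(u - 4)*(u - 1)*(u^2 - 7*u + 10) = u^2*(u - 5)*(u - 4)*(u - 1)*(u - 2)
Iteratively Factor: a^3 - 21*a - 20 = (a - 5)*(a^2 + 5*a + 4) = (a - 5)*(a + 4)*(a + 1)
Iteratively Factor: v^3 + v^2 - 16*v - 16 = (v + 4)*(v^2 - 3*v - 4) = (v - 4)*(v + 4)*(v + 1)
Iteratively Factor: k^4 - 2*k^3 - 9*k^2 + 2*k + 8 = (k - 1)*(k^3 - k^2 - 10*k - 8) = (k - 1)*(k + 1)*(k^2 - 2*k - 8) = (k - 1)*(k + 1)*(k + 2)*(k - 4)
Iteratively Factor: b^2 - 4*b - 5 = (b - 5)*(b + 1)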